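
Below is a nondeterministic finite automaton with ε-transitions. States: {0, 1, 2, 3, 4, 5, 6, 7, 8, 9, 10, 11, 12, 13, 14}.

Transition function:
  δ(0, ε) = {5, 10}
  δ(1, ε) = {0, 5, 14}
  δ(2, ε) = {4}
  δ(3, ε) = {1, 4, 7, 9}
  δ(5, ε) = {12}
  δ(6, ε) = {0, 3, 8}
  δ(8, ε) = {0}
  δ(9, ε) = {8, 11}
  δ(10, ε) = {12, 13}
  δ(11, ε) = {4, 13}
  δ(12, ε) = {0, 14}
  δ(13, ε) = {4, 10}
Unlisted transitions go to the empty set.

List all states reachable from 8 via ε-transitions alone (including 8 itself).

{0, 4, 5, 8, 10, 12, 13, 14}

Start with {8}.
From 8 via ε: add 0.
From 0 via ε: add 5, 10.
From 5 via ε: add 12.
From 10 via ε: add 13.
From 12 via ε: add 14.
From 13 via ε: add 4.
No new states can be added; the closed set is {0, 4, 5, 8, 10, 12, 13, 14}.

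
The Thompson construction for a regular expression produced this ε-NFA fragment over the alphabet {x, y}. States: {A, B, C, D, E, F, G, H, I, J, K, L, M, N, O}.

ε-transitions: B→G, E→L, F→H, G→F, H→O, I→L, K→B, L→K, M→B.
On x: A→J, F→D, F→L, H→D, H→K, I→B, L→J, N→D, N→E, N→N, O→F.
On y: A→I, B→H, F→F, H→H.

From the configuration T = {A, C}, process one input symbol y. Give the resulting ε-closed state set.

A on y → {I}.
No y-transition from C.
Union after reading y: {I}.
Now take the ε-closure:
From I via ε: add L.
From L via ε: add K.
From K via ε: add B.
From B via ε: add G.
From G via ε: add F.
From F via ε: add H.
From H via ε: add O.
No new states can be added; the closed set is {B, F, G, H, I, K, L, O}.

{B, F, G, H, I, K, L, O}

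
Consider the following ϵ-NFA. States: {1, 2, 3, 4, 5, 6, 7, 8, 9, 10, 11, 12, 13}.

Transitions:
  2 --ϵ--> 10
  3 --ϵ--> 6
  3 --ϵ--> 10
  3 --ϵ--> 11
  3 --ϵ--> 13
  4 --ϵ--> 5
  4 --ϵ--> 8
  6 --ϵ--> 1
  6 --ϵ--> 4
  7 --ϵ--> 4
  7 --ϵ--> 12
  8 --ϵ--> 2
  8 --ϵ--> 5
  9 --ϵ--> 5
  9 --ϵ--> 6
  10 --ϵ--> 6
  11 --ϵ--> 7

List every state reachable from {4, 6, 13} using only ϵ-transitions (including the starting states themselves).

Start with {4, 6, 13}.
From 4 via ϵ: add 5, 8.
From 6 via ϵ: add 1.
From 8 via ϵ: add 2.
From 2 via ϵ: add 10.
No new states can be added; the closed set is {1, 2, 4, 5, 6, 8, 10, 13}.

{1, 2, 4, 5, 6, 8, 10, 13}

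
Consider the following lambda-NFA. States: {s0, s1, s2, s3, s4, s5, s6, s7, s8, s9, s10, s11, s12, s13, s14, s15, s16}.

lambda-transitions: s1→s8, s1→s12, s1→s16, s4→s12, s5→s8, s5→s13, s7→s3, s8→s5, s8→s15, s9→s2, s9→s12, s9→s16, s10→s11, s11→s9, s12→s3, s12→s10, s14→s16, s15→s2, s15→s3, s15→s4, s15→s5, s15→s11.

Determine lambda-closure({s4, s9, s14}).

{s2, s3, s4, s9, s10, s11, s12, s14, s16}

Start with {s4, s9, s14}.
From s4 via lambda: add s12.
From s9 via lambda: add s2, s16.
From s12 via lambda: add s3, s10.
From s10 via lambda: add s11.
No new states can be added; the closed set is {s2, s3, s4, s9, s10, s11, s12, s14, s16}.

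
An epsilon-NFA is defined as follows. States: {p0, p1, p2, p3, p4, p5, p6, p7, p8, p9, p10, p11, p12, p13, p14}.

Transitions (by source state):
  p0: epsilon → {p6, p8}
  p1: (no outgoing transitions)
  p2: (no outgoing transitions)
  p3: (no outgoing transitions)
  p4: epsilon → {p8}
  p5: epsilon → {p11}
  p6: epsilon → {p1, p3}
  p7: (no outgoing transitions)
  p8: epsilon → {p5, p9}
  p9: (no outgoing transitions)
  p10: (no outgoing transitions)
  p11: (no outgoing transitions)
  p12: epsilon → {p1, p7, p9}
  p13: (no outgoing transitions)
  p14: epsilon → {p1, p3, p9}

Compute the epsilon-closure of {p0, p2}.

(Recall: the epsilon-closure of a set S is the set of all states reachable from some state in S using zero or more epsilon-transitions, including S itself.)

Start with {p0, p2}.
From p0 via epsilon: add p6, p8.
From p6 via epsilon: add p1, p3.
From p8 via epsilon: add p5, p9.
From p5 via epsilon: add p11.
No new states can be added; the closed set is {p0, p1, p2, p3, p5, p6, p8, p9, p11}.

{p0, p1, p2, p3, p5, p6, p8, p9, p11}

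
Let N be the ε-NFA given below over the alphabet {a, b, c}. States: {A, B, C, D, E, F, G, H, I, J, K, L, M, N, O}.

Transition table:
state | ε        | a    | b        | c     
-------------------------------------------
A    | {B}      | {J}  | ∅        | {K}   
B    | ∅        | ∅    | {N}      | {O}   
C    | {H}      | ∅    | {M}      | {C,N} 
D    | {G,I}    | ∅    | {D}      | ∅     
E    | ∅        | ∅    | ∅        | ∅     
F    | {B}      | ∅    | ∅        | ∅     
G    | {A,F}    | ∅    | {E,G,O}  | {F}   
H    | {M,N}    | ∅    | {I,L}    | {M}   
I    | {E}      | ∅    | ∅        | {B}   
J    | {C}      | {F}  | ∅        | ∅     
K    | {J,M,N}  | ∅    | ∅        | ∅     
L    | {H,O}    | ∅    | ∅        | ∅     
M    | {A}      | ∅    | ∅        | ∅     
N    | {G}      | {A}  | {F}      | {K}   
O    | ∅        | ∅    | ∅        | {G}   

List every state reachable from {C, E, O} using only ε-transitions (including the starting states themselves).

Start with {C, E, O}.
From C via ε: add H.
From H via ε: add M, N.
From M via ε: add A.
From N via ε: add G.
From A via ε: add B.
From G via ε: add F.
No new states can be added; the closed set is {A, B, C, E, F, G, H, M, N, O}.

{A, B, C, E, F, G, H, M, N, O}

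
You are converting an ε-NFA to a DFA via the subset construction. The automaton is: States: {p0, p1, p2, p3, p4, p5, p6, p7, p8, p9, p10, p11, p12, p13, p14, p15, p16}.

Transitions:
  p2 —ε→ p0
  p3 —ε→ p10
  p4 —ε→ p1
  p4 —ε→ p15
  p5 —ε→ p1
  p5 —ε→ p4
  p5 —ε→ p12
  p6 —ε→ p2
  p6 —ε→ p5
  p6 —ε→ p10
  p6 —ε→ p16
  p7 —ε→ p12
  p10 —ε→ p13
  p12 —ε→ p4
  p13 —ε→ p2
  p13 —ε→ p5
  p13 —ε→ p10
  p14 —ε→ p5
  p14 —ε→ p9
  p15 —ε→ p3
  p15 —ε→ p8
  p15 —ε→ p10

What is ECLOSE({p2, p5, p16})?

{p0, p1, p2, p3, p4, p5, p8, p10, p12, p13, p15, p16}

Start with {p2, p5, p16}.
From p2 via ε: add p0.
From p5 via ε: add p1, p4, p12.
From p4 via ε: add p15.
From p15 via ε: add p3, p8, p10.
From p10 via ε: add p13.
No new states can be added; the closed set is {p0, p1, p2, p3, p4, p5, p8, p10, p12, p13, p15, p16}.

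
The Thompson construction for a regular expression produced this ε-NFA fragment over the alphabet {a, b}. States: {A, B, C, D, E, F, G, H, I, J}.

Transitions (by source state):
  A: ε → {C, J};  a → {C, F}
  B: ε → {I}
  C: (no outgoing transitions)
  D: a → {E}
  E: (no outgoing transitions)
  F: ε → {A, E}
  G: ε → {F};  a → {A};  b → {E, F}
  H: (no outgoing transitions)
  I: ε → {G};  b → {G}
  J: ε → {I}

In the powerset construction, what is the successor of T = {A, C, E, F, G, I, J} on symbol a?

A on a → {C, F}.
G on a → {A}.
No a-transition from C, E, F, I, J.
Union after reading a: {A, C, F}.
Now take the ε-closure:
From A via ε: add J.
From F via ε: add E.
From J via ε: add I.
From I via ε: add G.
No new states can be added; the closed set is {A, C, E, F, G, I, J}.

{A, C, E, F, G, I, J}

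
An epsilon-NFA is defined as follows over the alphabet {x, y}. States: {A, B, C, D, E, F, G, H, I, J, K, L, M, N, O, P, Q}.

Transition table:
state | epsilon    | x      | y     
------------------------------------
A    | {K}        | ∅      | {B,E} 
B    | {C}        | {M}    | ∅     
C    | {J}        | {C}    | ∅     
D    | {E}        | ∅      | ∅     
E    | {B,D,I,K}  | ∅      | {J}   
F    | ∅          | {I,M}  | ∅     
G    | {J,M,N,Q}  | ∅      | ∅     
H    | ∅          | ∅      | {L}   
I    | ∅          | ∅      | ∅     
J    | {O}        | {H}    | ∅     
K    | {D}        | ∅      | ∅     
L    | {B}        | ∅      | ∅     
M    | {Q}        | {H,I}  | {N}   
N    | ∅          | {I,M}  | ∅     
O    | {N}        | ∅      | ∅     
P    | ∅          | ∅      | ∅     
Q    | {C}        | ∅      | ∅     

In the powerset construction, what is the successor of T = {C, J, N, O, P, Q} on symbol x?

{C, H, I, J, M, N, O, Q}

C on x → {C}.
J on x → {H}.
N on x → {I, M}.
No x-transition from O, P, Q.
Union after reading x: {C, H, I, M}.
Now take the epsilon-closure:
From C via epsilon: add J.
From M via epsilon: add Q.
From J via epsilon: add O.
From O via epsilon: add N.
No new states can be added; the closed set is {C, H, I, J, M, N, O, Q}.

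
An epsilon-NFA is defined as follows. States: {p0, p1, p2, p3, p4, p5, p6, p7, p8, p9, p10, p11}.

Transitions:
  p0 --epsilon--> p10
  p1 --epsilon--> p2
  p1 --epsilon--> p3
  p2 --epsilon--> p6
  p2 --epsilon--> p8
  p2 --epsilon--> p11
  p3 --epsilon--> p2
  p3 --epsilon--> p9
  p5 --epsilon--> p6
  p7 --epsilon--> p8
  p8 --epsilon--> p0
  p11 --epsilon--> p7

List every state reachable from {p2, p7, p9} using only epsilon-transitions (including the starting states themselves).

Start with {p2, p7, p9}.
From p2 via epsilon: add p6, p8, p11.
From p8 via epsilon: add p0.
From p0 via epsilon: add p10.
No new states can be added; the closed set is {p0, p2, p6, p7, p8, p9, p10, p11}.

{p0, p2, p6, p7, p8, p9, p10, p11}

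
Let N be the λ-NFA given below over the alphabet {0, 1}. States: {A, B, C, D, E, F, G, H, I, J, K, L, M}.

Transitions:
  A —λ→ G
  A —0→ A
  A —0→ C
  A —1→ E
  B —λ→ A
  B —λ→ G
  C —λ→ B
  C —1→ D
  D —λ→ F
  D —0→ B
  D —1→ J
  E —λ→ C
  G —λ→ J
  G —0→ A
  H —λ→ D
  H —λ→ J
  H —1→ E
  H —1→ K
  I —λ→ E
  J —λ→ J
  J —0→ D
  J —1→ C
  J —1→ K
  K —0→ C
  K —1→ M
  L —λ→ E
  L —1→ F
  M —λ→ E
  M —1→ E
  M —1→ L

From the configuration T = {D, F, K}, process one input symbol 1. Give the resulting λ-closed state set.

{A, B, C, E, G, J, M}

D on 1 → {J}.
K on 1 → {M}.
No 1-transition from F.
Union after reading 1: {J, M}.
Now take the λ-closure:
From M via λ: add E.
From E via λ: add C.
From C via λ: add B.
From B via λ: add A, G.
No new states can be added; the closed set is {A, B, C, E, G, J, M}.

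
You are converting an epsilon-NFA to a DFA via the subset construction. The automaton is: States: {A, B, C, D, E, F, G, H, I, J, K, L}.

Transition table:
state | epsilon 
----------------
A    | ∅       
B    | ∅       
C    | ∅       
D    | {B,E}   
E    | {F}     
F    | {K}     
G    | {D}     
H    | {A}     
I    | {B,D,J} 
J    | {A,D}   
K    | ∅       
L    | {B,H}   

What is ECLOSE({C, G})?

Start with {C, G}.
From G via epsilon: add D.
From D via epsilon: add B, E.
From E via epsilon: add F.
From F via epsilon: add K.
No new states can be added; the closed set is {B, C, D, E, F, G, K}.

{B, C, D, E, F, G, K}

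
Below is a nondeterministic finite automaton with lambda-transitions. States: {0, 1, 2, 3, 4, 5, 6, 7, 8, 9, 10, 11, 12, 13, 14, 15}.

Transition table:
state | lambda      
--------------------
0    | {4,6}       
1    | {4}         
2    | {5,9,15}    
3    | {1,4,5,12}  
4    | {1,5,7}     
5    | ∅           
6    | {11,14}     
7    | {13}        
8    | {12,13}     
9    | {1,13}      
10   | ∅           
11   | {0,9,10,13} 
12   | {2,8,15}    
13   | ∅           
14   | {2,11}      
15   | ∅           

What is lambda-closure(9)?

Start with {9}.
From 9 via lambda: add 1, 13.
From 1 via lambda: add 4.
From 4 via lambda: add 5, 7.
No new states can be added; the closed set is {1, 4, 5, 7, 9, 13}.

{1, 4, 5, 7, 9, 13}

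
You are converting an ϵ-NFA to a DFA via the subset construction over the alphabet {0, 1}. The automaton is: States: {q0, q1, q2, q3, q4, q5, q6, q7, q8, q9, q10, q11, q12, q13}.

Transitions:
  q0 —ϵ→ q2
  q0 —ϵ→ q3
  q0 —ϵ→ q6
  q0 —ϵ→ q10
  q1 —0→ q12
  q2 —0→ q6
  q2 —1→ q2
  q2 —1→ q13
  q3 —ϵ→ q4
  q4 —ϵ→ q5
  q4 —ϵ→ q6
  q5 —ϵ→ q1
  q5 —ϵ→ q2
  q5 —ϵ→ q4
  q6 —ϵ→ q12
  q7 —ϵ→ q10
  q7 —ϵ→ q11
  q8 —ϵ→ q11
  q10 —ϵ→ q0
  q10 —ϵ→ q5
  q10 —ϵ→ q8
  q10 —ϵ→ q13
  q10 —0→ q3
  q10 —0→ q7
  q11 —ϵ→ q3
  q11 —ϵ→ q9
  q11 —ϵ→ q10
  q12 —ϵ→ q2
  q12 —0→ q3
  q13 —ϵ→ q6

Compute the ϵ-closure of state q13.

Start with {q13}.
From q13 via ϵ: add q6.
From q6 via ϵ: add q12.
From q12 via ϵ: add q2.
No new states can be added; the closed set is {q2, q6, q12, q13}.

{q2, q6, q12, q13}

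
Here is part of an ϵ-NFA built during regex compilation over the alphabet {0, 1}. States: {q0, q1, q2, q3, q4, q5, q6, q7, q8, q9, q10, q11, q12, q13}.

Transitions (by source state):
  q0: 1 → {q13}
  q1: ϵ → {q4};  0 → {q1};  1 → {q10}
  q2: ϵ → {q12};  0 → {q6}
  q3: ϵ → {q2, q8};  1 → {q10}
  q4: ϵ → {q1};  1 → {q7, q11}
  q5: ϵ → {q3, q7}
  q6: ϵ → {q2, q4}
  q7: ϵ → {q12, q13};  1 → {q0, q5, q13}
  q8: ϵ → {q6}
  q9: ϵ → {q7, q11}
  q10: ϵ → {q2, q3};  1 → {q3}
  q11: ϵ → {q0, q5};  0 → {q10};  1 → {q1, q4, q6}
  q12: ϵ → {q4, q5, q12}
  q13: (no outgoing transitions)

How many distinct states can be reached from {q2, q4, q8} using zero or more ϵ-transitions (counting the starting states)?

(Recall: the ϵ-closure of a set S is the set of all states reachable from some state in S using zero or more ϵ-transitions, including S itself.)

10

Start with {q2, q4, q8}.
From q2 via ϵ: add q12.
From q4 via ϵ: add q1.
From q8 via ϵ: add q6.
From q12 via ϵ: add q5.
From q5 via ϵ: add q3, q7.
From q7 via ϵ: add q13.
ϵ-closure = {q1, q2, q3, q4, q5, q6, q7, q8, q12, q13}, which has 10 states.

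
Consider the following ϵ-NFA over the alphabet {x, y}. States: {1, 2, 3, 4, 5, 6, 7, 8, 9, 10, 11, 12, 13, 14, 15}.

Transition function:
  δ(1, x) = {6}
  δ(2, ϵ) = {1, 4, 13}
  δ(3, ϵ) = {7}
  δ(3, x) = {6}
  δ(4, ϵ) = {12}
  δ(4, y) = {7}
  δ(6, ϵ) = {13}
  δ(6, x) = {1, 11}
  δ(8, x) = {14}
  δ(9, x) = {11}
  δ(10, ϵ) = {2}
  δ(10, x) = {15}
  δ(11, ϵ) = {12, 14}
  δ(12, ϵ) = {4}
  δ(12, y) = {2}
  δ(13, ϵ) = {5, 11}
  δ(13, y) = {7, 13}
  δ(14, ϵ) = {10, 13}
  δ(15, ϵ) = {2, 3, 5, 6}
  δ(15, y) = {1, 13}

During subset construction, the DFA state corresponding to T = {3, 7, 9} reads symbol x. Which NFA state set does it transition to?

3 on x → {6}.
9 on x → {11}.
No x-transition from 7.
Union after reading x: {6, 11}.
Now take the ϵ-closure:
From 6 via ϵ: add 13.
From 11 via ϵ: add 12, 14.
From 12 via ϵ: add 4.
From 13 via ϵ: add 5.
From 14 via ϵ: add 10.
From 10 via ϵ: add 2.
From 2 via ϵ: add 1.
No new states can be added; the closed set is {1, 2, 4, 5, 6, 10, 11, 12, 13, 14}.

{1, 2, 4, 5, 6, 10, 11, 12, 13, 14}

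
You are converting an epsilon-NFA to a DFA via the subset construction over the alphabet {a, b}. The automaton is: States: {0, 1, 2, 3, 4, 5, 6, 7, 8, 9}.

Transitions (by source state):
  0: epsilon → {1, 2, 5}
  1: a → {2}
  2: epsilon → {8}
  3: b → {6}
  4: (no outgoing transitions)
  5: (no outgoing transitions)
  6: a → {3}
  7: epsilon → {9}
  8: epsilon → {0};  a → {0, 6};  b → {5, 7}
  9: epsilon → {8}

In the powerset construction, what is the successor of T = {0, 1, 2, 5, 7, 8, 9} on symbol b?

{0, 1, 2, 5, 7, 8, 9}

8 on b → {5, 7}.
No b-transition from 0, 1, 2, 5, 7, 9.
Union after reading b: {5, 7}.
Now take the epsilon-closure:
From 7 via epsilon: add 9.
From 9 via epsilon: add 8.
From 8 via epsilon: add 0.
From 0 via epsilon: add 1, 2.
No new states can be added; the closed set is {0, 1, 2, 5, 7, 8, 9}.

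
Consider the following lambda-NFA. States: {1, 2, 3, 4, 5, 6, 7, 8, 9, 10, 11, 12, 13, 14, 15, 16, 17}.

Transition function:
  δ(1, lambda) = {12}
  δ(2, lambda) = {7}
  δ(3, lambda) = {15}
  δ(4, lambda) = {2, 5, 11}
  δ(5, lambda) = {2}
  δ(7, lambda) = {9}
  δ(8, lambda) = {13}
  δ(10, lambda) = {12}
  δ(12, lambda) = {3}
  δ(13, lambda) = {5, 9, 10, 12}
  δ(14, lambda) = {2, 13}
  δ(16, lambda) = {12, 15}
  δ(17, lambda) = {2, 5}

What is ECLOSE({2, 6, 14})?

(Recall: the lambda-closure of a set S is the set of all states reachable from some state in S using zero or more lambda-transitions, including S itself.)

Start with {2, 6, 14}.
From 2 via lambda: add 7.
From 14 via lambda: add 13.
From 7 via lambda: add 9.
From 13 via lambda: add 5, 10, 12.
From 12 via lambda: add 3.
From 3 via lambda: add 15.
No new states can be added; the closed set is {2, 3, 5, 6, 7, 9, 10, 12, 13, 14, 15}.

{2, 3, 5, 6, 7, 9, 10, 12, 13, 14, 15}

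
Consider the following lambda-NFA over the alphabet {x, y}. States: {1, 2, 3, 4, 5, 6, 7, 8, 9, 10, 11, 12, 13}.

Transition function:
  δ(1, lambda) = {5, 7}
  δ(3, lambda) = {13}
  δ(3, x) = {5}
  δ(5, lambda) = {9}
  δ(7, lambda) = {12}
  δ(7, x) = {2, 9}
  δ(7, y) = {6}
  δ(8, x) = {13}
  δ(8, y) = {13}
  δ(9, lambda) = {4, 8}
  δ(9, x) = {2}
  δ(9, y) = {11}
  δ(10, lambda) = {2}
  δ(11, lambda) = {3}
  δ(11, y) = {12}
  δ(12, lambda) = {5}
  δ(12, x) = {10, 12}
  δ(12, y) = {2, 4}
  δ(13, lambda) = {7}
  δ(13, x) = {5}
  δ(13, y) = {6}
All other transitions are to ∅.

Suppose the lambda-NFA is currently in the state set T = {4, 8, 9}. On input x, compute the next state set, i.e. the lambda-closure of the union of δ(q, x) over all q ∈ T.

{2, 4, 5, 7, 8, 9, 12, 13}

8 on x → {13}.
9 on x → {2}.
No x-transition from 4.
Union after reading x: {2, 13}.
Now take the lambda-closure:
From 13 via lambda: add 7.
From 7 via lambda: add 12.
From 12 via lambda: add 5.
From 5 via lambda: add 9.
From 9 via lambda: add 4, 8.
No new states can be added; the closed set is {2, 4, 5, 7, 8, 9, 12, 13}.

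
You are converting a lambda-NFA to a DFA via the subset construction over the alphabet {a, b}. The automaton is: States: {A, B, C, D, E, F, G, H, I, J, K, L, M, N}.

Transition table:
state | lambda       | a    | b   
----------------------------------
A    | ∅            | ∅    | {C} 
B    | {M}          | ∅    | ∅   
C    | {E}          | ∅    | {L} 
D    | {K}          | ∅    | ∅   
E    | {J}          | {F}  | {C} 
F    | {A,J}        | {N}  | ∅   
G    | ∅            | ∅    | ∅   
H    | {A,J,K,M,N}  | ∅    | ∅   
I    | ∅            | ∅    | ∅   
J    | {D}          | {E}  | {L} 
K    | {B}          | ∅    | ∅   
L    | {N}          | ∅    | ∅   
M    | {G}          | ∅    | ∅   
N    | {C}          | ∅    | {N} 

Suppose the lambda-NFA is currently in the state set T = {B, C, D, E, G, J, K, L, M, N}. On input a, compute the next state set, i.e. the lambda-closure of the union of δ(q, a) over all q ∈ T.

E on a → {F}.
J on a → {E}.
No a-transition from B, C, D, G, K, L, M, N.
Union after reading a: {E, F}.
Now take the lambda-closure:
From E via lambda: add J.
From F via lambda: add A.
From J via lambda: add D.
From D via lambda: add K.
From K via lambda: add B.
From B via lambda: add M.
From M via lambda: add G.
No new states can be added; the closed set is {A, B, D, E, F, G, J, K, M}.

{A, B, D, E, F, G, J, K, M}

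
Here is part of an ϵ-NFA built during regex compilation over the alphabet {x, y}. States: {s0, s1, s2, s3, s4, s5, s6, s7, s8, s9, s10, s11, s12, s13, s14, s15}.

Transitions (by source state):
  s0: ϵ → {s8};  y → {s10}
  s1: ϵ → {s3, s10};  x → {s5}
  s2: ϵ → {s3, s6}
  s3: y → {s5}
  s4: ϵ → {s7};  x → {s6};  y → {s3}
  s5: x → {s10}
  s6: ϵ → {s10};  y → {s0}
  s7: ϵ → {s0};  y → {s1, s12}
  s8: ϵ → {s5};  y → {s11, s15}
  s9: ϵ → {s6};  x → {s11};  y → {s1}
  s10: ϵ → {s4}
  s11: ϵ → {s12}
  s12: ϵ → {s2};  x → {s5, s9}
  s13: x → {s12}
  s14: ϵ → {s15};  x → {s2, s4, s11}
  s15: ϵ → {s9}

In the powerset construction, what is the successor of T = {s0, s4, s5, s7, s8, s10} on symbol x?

{s0, s4, s5, s6, s7, s8, s10}

s4 on x → {s6}.
s5 on x → {s10}.
No x-transition from s0, s7, s8, s10.
Union after reading x: {s6, s10}.
Now take the ϵ-closure:
From s10 via ϵ: add s4.
From s4 via ϵ: add s7.
From s7 via ϵ: add s0.
From s0 via ϵ: add s8.
From s8 via ϵ: add s5.
No new states can be added; the closed set is {s0, s4, s5, s6, s7, s8, s10}.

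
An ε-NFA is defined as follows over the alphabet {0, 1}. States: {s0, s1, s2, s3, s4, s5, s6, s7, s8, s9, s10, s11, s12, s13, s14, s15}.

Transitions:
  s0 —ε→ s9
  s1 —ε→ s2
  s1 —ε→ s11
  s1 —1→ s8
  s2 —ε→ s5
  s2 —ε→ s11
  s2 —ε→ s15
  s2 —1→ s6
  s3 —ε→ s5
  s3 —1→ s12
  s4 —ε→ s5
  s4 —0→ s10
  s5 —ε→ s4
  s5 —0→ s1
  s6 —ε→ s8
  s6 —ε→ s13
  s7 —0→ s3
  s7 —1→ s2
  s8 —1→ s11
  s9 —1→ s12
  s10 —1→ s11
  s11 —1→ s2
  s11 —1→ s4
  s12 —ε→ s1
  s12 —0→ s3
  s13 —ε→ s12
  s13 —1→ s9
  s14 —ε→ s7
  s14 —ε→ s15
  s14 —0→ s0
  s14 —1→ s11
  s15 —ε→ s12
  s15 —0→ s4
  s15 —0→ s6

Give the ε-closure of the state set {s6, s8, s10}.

Start with {s6, s8, s10}.
From s6 via ε: add s13.
From s13 via ε: add s12.
From s12 via ε: add s1.
From s1 via ε: add s2, s11.
From s2 via ε: add s5, s15.
From s5 via ε: add s4.
No new states can be added; the closed set is {s1, s2, s4, s5, s6, s8, s10, s11, s12, s13, s15}.

{s1, s2, s4, s5, s6, s8, s10, s11, s12, s13, s15}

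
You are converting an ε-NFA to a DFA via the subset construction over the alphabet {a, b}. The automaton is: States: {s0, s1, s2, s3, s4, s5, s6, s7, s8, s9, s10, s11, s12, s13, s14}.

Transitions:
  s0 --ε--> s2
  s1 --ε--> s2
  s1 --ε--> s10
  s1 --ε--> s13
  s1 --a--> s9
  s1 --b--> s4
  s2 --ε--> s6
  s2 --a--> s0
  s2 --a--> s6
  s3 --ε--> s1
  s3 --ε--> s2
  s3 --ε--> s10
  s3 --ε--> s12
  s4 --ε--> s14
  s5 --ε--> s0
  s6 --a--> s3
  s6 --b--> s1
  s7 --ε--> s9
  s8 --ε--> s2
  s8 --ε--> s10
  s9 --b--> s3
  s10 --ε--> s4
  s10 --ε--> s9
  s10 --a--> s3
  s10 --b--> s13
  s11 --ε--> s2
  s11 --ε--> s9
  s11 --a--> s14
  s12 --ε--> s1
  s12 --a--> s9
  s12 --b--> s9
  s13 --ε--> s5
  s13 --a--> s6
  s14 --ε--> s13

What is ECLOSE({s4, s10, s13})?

Start with {s4, s10, s13}.
From s4 via ε: add s14.
From s10 via ε: add s9.
From s13 via ε: add s5.
From s5 via ε: add s0.
From s0 via ε: add s2.
From s2 via ε: add s6.
No new states can be added; the closed set is {s0, s2, s4, s5, s6, s9, s10, s13, s14}.

{s0, s2, s4, s5, s6, s9, s10, s13, s14}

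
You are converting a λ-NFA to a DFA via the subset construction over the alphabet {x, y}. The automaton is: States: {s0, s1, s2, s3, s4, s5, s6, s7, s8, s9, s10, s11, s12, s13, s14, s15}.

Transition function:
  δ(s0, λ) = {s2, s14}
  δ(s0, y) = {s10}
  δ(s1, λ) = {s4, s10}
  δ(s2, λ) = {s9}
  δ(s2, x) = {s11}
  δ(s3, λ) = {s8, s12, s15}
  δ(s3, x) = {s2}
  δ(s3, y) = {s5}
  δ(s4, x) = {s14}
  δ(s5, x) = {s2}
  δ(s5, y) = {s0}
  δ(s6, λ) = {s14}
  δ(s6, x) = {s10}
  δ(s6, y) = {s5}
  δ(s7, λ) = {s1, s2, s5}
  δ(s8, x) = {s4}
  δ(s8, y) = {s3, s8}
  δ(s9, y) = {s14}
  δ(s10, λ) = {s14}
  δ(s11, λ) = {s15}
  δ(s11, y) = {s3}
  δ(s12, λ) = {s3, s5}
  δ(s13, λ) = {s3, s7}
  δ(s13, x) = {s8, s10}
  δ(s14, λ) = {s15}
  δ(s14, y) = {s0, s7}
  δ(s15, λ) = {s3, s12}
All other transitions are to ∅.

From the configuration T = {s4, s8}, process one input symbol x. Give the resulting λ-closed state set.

s4 on x → {s14}.
s8 on x → {s4}.
Union after reading x: {s4, s14}.
Now take the λ-closure:
From s14 via λ: add s15.
From s15 via λ: add s3, s12.
From s3 via λ: add s8.
From s12 via λ: add s5.
No new states can be added; the closed set is {s3, s4, s5, s8, s12, s14, s15}.

{s3, s4, s5, s8, s12, s14, s15}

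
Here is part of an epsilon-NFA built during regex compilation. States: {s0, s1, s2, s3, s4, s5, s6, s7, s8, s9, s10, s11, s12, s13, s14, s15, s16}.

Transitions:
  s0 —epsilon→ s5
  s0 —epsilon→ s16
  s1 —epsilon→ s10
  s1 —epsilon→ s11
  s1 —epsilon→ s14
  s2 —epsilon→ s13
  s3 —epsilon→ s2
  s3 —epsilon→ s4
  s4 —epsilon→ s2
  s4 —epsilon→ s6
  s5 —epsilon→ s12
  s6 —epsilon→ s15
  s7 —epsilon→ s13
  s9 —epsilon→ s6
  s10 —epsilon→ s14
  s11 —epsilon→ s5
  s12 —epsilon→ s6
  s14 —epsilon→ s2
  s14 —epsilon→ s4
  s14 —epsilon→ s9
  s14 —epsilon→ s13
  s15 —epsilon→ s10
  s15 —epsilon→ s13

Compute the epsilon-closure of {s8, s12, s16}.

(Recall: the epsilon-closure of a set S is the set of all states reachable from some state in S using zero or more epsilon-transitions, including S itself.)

Start with {s8, s12, s16}.
From s12 via epsilon: add s6.
From s6 via epsilon: add s15.
From s15 via epsilon: add s10, s13.
From s10 via epsilon: add s14.
From s14 via epsilon: add s2, s4, s9.
No new states can be added; the closed set is {s2, s4, s6, s8, s9, s10, s12, s13, s14, s15, s16}.

{s2, s4, s6, s8, s9, s10, s12, s13, s14, s15, s16}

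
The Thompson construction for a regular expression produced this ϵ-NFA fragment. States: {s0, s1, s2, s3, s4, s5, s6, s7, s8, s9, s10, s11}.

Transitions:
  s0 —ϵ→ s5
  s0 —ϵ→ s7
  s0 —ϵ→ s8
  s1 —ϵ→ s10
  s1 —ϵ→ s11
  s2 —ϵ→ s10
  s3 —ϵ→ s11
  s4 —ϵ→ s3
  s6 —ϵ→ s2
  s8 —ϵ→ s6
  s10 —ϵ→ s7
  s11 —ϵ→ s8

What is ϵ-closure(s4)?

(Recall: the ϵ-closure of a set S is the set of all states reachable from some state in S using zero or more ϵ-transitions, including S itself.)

{s2, s3, s4, s6, s7, s8, s10, s11}

Start with {s4}.
From s4 via ϵ: add s3.
From s3 via ϵ: add s11.
From s11 via ϵ: add s8.
From s8 via ϵ: add s6.
From s6 via ϵ: add s2.
From s2 via ϵ: add s10.
From s10 via ϵ: add s7.
No new states can be added; the closed set is {s2, s3, s4, s6, s7, s8, s10, s11}.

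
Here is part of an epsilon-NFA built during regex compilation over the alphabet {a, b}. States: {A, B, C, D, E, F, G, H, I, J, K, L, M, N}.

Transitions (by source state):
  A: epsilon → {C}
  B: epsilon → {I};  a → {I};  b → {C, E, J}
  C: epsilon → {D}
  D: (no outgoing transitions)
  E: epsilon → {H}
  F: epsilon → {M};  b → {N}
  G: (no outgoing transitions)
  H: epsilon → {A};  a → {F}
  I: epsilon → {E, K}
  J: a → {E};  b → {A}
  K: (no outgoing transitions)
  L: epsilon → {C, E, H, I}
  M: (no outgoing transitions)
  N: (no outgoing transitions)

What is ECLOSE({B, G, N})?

Start with {B, G, N}.
From B via epsilon: add I.
From I via epsilon: add E, K.
From E via epsilon: add H.
From H via epsilon: add A.
From A via epsilon: add C.
From C via epsilon: add D.
No new states can be added; the closed set is {A, B, C, D, E, G, H, I, K, N}.

{A, B, C, D, E, G, H, I, K, N}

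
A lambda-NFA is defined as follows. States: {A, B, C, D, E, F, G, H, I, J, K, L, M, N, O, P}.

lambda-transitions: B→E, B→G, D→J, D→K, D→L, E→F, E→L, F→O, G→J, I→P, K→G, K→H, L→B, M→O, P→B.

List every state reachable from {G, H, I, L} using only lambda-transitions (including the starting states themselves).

Start with {G, H, I, L}.
From G via lambda: add J.
From I via lambda: add P.
From L via lambda: add B.
From B via lambda: add E.
From E via lambda: add F.
From F via lambda: add O.
No new states can be added; the closed set is {B, E, F, G, H, I, J, L, O, P}.

{B, E, F, G, H, I, J, L, O, P}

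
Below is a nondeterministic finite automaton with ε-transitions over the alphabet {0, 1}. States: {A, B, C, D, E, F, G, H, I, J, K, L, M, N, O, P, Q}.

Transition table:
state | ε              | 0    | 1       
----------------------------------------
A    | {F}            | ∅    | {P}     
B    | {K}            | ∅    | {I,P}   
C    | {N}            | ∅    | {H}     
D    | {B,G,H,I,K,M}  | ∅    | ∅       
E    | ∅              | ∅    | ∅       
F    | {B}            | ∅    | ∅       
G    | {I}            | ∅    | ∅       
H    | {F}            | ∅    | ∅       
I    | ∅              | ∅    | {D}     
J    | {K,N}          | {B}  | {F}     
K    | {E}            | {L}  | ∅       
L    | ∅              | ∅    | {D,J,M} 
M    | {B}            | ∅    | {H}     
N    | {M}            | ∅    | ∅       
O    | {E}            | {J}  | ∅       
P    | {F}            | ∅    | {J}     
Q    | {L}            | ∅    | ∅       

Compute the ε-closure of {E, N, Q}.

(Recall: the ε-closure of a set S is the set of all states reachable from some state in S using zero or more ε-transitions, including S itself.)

{B, E, K, L, M, N, Q}

Start with {E, N, Q}.
From N via ε: add M.
From Q via ε: add L.
From M via ε: add B.
From B via ε: add K.
No new states can be added; the closed set is {B, E, K, L, M, N, Q}.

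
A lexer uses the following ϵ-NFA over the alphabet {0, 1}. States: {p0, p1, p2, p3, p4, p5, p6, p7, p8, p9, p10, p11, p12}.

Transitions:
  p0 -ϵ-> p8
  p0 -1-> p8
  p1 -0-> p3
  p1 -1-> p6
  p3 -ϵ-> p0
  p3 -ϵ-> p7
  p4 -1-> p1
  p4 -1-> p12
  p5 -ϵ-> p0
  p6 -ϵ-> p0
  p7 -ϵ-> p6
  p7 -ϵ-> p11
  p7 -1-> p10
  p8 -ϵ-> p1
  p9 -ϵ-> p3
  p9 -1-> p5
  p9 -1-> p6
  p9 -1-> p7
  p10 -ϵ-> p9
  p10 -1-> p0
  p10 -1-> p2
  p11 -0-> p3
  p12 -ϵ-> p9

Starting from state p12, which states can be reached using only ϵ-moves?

Start with {p12}.
From p12 via ϵ: add p9.
From p9 via ϵ: add p3.
From p3 via ϵ: add p0, p7.
From p0 via ϵ: add p8.
From p7 via ϵ: add p6, p11.
From p8 via ϵ: add p1.
No new states can be added; the closed set is {p0, p1, p3, p6, p7, p8, p9, p11, p12}.

{p0, p1, p3, p6, p7, p8, p9, p11, p12}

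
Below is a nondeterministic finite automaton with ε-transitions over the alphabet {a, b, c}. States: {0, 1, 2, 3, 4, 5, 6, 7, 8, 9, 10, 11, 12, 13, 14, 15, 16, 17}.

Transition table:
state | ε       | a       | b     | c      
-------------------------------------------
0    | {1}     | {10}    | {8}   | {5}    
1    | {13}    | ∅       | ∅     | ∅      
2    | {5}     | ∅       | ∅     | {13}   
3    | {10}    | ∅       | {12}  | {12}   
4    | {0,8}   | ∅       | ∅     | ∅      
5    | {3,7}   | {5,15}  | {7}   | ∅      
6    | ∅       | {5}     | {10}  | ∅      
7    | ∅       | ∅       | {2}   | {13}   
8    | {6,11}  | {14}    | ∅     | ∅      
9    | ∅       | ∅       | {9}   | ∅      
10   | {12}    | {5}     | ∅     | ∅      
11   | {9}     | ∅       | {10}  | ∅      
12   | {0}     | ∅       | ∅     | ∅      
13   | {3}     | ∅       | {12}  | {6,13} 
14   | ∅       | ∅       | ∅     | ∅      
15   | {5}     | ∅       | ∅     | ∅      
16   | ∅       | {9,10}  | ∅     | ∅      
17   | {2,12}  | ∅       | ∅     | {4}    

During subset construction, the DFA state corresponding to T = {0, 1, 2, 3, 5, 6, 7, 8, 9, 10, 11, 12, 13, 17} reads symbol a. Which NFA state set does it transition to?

0 on a → {10}.
5 on a → {5, 15}.
6 on a → {5}.
8 on a → {14}.
10 on a → {5}.
No a-transition from 1, 2, 3, 7, 9, 11, 12, 13, 17.
Union after reading a: {5, 10, 14, 15}.
Now take the ε-closure:
From 5 via ε: add 3, 7.
From 10 via ε: add 12.
From 12 via ε: add 0.
From 0 via ε: add 1.
From 1 via ε: add 13.
No new states can be added; the closed set is {0, 1, 3, 5, 7, 10, 12, 13, 14, 15}.

{0, 1, 3, 5, 7, 10, 12, 13, 14, 15}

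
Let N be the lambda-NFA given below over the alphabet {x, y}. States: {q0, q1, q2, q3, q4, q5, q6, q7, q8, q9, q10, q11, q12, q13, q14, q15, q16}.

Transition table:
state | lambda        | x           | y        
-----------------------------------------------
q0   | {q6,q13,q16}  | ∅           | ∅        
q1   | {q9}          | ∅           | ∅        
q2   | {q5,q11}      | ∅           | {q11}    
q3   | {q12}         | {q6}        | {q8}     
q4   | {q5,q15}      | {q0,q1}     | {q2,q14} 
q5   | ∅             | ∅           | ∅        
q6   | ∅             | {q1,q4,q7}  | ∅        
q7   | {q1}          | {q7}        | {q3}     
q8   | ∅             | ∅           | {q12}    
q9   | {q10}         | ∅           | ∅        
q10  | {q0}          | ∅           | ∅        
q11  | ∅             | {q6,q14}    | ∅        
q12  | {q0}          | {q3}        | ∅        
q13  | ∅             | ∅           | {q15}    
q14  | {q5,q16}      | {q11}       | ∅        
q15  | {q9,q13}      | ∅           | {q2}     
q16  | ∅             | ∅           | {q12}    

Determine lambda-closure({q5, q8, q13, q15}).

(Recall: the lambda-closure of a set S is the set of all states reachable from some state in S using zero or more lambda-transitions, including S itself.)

Start with {q5, q8, q13, q15}.
From q15 via lambda: add q9.
From q9 via lambda: add q10.
From q10 via lambda: add q0.
From q0 via lambda: add q6, q16.
No new states can be added; the closed set is {q0, q5, q6, q8, q9, q10, q13, q15, q16}.

{q0, q5, q6, q8, q9, q10, q13, q15, q16}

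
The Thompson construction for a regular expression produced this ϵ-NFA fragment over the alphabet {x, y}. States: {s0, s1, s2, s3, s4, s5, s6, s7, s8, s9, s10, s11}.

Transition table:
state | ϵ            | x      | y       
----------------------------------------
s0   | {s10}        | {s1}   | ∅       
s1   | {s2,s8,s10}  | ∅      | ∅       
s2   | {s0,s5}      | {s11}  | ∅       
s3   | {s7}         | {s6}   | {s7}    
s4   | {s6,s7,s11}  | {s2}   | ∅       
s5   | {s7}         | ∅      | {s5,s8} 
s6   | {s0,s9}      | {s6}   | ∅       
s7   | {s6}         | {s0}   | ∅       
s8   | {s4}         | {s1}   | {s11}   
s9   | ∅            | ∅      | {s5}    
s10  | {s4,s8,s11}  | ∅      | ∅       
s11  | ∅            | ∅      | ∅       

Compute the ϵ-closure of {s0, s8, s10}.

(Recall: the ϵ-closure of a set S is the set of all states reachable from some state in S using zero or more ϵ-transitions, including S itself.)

{s0, s4, s6, s7, s8, s9, s10, s11}

Start with {s0, s8, s10}.
From s8 via ϵ: add s4.
From s10 via ϵ: add s11.
From s4 via ϵ: add s6, s7.
From s6 via ϵ: add s9.
No new states can be added; the closed set is {s0, s4, s6, s7, s8, s9, s10, s11}.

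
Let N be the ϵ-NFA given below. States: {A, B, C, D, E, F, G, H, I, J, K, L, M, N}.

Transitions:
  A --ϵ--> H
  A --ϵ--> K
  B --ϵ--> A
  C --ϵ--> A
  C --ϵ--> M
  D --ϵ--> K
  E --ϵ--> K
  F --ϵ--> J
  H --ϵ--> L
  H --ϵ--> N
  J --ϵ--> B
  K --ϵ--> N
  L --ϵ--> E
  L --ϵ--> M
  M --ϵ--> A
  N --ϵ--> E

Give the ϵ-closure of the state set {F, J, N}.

{A, B, E, F, H, J, K, L, M, N}

Start with {F, J, N}.
From J via ϵ: add B.
From N via ϵ: add E.
From B via ϵ: add A.
From E via ϵ: add K.
From A via ϵ: add H.
From H via ϵ: add L.
From L via ϵ: add M.
No new states can be added; the closed set is {A, B, E, F, H, J, K, L, M, N}.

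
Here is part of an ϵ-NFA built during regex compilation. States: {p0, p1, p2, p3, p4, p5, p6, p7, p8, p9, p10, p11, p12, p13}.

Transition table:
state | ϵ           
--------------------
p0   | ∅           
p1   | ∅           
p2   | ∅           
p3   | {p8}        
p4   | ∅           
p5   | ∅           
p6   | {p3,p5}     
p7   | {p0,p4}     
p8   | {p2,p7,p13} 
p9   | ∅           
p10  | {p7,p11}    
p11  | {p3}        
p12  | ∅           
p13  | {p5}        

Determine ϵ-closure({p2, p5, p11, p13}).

Start with {p2, p5, p11, p13}.
From p11 via ϵ: add p3.
From p3 via ϵ: add p8.
From p8 via ϵ: add p7.
From p7 via ϵ: add p0, p4.
No new states can be added; the closed set is {p0, p2, p3, p4, p5, p7, p8, p11, p13}.

{p0, p2, p3, p4, p5, p7, p8, p11, p13}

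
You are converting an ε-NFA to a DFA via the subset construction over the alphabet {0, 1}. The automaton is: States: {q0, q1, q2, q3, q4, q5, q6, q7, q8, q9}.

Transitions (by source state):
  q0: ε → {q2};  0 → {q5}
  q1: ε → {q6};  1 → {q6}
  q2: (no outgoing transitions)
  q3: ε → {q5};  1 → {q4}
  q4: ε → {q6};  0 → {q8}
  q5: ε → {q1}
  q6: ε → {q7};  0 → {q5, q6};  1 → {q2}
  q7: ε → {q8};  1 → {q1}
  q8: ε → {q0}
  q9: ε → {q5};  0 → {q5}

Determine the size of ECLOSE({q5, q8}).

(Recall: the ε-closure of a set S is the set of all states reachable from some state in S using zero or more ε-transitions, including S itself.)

Start with {q5, q8}.
From q5 via ε: add q1.
From q8 via ε: add q0.
From q0 via ε: add q2.
From q1 via ε: add q6.
From q6 via ε: add q7.
ε-closure = {q0, q1, q2, q5, q6, q7, q8}, which has 7 states.

7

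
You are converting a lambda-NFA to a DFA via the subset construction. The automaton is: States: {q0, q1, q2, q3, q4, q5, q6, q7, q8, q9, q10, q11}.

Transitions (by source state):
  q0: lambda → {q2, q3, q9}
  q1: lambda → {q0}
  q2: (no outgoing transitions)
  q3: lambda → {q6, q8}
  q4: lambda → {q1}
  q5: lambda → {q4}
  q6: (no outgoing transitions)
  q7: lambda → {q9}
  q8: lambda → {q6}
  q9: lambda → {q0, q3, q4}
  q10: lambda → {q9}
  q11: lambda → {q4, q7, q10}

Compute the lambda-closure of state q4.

{q0, q1, q2, q3, q4, q6, q8, q9}

Start with {q4}.
From q4 via lambda: add q1.
From q1 via lambda: add q0.
From q0 via lambda: add q2, q3, q9.
From q3 via lambda: add q6, q8.
No new states can be added; the closed set is {q0, q1, q2, q3, q4, q6, q8, q9}.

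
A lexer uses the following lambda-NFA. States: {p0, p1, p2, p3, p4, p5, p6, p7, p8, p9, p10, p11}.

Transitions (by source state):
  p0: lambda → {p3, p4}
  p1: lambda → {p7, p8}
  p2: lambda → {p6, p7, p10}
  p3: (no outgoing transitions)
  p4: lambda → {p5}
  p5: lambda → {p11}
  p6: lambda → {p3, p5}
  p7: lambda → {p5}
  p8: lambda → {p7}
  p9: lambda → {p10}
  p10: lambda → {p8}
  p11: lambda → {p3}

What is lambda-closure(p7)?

Start with {p7}.
From p7 via lambda: add p5.
From p5 via lambda: add p11.
From p11 via lambda: add p3.
No new states can be added; the closed set is {p3, p5, p7, p11}.

{p3, p5, p7, p11}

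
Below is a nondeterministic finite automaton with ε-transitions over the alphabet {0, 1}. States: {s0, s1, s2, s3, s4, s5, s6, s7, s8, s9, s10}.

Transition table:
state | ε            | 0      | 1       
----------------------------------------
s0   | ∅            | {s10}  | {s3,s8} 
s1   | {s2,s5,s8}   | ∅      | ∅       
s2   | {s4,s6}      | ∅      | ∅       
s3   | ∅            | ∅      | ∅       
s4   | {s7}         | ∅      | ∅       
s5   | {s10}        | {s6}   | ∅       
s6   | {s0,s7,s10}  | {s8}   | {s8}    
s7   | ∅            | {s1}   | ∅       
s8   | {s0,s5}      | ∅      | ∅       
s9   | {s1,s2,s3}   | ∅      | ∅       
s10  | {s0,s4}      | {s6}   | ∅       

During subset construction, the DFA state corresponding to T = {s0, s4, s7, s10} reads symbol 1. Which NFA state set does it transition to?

{s0, s3, s4, s5, s7, s8, s10}

s0 on 1 → {s3, s8}.
No 1-transition from s4, s7, s10.
Union after reading 1: {s3, s8}.
Now take the ε-closure:
From s8 via ε: add s0, s5.
From s5 via ε: add s10.
From s10 via ε: add s4.
From s4 via ε: add s7.
No new states can be added; the closed set is {s0, s3, s4, s5, s7, s8, s10}.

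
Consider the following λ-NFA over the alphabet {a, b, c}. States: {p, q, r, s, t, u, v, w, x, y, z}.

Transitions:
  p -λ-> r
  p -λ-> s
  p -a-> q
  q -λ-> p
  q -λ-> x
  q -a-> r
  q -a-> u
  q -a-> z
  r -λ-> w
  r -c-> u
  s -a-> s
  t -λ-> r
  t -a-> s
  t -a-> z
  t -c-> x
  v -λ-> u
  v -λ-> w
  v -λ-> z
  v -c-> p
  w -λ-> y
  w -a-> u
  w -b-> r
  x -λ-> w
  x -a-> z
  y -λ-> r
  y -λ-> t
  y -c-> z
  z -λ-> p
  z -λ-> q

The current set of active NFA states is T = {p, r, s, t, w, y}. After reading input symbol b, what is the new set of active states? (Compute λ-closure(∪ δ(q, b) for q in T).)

w on b → {r}.
No b-transition from p, r, s, t, y.
Union after reading b: {r}.
Now take the λ-closure:
From r via λ: add w.
From w via λ: add y.
From y via λ: add t.
No new states can be added; the closed set is {r, t, w, y}.

{r, t, w, y}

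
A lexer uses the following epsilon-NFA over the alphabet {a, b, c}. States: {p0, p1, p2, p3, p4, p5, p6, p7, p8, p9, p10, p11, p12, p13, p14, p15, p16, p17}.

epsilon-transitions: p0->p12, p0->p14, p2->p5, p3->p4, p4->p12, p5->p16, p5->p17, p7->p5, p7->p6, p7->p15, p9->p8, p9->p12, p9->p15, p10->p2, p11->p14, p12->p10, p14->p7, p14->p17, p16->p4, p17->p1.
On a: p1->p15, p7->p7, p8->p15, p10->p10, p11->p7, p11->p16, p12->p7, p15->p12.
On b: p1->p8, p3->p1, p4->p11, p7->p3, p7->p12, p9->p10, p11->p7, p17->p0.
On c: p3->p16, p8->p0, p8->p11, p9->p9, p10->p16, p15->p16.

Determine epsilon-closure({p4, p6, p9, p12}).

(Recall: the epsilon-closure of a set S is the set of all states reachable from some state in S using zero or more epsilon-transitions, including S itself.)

{p1, p2, p4, p5, p6, p8, p9, p10, p12, p15, p16, p17}

Start with {p4, p6, p9, p12}.
From p9 via epsilon: add p8, p15.
From p12 via epsilon: add p10.
From p10 via epsilon: add p2.
From p2 via epsilon: add p5.
From p5 via epsilon: add p16, p17.
From p17 via epsilon: add p1.
No new states can be added; the closed set is {p1, p2, p4, p5, p6, p8, p9, p10, p12, p15, p16, p17}.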